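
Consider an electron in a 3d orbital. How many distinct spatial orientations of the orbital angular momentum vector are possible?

5

3d means n = 3, l = 2.
The number of m_l values is 2l + 1 = 2·2 + 1 = 5.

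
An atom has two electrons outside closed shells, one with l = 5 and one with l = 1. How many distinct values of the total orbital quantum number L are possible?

3

By the triangle rule, |l₁ − l₂| ≤ L ≤ l₁ + l₂.
Allowed values: L = 4, 5, 6.
That is 3 values.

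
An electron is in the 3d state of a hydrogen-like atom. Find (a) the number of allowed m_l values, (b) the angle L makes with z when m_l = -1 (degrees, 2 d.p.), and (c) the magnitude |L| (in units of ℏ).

The 3d subshell has l = 2.
There are 2l+1 = 5 values of m_l.
For m_l = -1: cos θ = -1/√6, θ ≈ 114.09°.
|L| = ℏ√(2·3) = √6 ℏ ≈ 2.449ℏ.

5 values; θ(m_l=-1) ≈ 114.09°; |L| = √6 ℏ ≈ 2.449ℏ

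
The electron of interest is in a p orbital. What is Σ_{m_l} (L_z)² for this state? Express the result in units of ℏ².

Σ(L_z)² = 2 ℏ²

For a p orbital, l = 1.
m_l ∈ {-1, 0, 1}.
Summing m² from −1 to 1: Σ m_l² = 2.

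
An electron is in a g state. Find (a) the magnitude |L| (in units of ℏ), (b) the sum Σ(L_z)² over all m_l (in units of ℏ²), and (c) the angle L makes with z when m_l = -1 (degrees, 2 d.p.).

|L| = 2√5 ℏ ≈ 4.472ℏ; Σ(L_z)² = 60 ℏ²; θ(m_l=-1) ≈ 102.92°

For a g orbital, l = 4.
|L| = ℏ√(4·5) = 2√5 ℏ ≈ 4.472ℏ.
Σ m_l² = 60, so Σ(L_z)² = 60 ℏ².
For m_l = -1: cos θ = -1/√20, θ ≈ 102.92°.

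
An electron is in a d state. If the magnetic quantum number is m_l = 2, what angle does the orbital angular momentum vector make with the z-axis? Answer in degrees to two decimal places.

A d state has l = 2.
|L|² = l(l+1)ℏ² = 6ℏ², so |L| = √6 ℏ.
L_z = m_l ℏ = 2ℏ.
cos θ = L_z/|L| = 2/√6, so θ ≈ 35.26°.

θ ≈ 35.26°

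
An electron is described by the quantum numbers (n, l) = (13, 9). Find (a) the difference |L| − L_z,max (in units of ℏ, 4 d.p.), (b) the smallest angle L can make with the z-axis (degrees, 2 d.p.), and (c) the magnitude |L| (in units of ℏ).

|L| − L_z,max = (3√10 − 9)ℏ ≈ 0.4868ℏ.
cos θ_min = 9/√90, so θ_min ≈ 18.43°.
|L| = ℏ√(9·10) = 3√10 ℏ ≈ 9.487ℏ.

|L|−L_z,max ≈ 0.4868ℏ; θ_min ≈ 18.43°; |L| = 3√10 ℏ ≈ 9.487ℏ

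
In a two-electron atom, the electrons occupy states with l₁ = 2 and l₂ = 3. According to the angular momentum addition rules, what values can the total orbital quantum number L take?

By the triangle rule, |l₁ − l₂| ≤ L ≤ l₁ + l₂.
So L can be 1, 2, 3, 4, 5.

L = 1, 2, 3, 4, 5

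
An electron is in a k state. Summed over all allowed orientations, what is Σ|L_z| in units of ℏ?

Σ|L_z| = 56 ℏ

For a k orbital, l = 7.
m_l runs from −7 to 7, i.e. {-7, -6, -5, -4, -3, -2, -1, 0, 1, 2, 3, 4, 5, 6, 7}.
Σ|m_l| = 2·7(7+1)/2 = 56.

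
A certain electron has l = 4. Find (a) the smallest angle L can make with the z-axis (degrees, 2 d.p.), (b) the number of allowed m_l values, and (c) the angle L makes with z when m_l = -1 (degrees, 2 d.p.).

θ_min ≈ 26.57°; 9 values; θ(m_l=-1) ≈ 102.92°

cos θ_min = 4/√20, so θ_min ≈ 26.57°.
There are 2l+1 = 9 values of m_l.
For m_l = -1: cos θ = -1/√20, θ ≈ 102.92°.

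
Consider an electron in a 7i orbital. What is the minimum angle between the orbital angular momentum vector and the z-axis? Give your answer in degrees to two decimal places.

The 7i subshell has l = 6.
|L| = ℏ√(l(l+1)) = √42 ℏ.
The smallest angle corresponds to the largest L_z, i.e. m_l = l = 6, giving L_z = 6ℏ.
cos θ_min = 6/√42, so θ_min ≈ 22.21°.

θ_min ≈ 22.21°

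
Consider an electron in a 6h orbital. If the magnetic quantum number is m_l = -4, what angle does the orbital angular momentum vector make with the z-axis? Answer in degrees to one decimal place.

θ ≈ 136.9°

6h means n = 6, l = 5.
|L| = ℏ√(l(l+1)) = √30 ℏ.
L_z = m_l ℏ = −4ℏ.
cos θ = L_z/|L| = -4/√30, so θ ≈ 136.9°.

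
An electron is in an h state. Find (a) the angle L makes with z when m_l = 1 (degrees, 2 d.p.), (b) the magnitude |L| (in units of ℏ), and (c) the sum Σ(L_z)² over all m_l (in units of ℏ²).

The letter h corresponds to l = 5.
For m_l = 1: cos θ = 1/√30, θ ≈ 79.48°.
|L| = ℏ√(5·6) = √30 ℏ ≈ 5.477ℏ.
Σ m_l² = 110, so Σ(L_z)² = 110 ℏ².

θ(m_l=1) ≈ 79.48°; |L| = √30 ℏ ≈ 5.477ℏ; Σ(L_z)² = 110 ℏ²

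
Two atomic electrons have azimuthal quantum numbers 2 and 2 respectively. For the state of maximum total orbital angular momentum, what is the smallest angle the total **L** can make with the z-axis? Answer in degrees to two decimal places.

θ_min ≈ 26.57°

Angular momentum addition gives L = |l₁ − l₂|, …, l₁ + l₂.
Allowed values: L = 0, 1, 2, 3, 4.
The maximum is L = 4, with |L_tot| = ℏ√(4·5) = 2√5 ℏ.
The minimum angle with z is arccos(4/√20) ≈ 26.57°.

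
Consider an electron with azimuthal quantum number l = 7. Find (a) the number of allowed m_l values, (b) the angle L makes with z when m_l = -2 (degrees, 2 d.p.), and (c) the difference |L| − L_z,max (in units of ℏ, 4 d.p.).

15 values; θ(m_l=-2) ≈ 105.50°; |L|−L_z,max ≈ 0.4833ℏ

There are 2l+1 = 15 values of m_l.
For m_l = -2: cos θ = -2/√56, θ ≈ 105.50°.
|L| − L_z,max = (2√14 − 7)ℏ ≈ 0.4833ℏ.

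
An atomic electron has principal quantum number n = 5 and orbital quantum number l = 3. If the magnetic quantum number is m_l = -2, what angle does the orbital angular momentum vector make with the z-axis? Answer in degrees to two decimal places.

|L| = √(l(l+1)) ℏ = 2√3 ℏ.
L_z = m_l ℏ = −2ℏ.
cos θ = L_z/|L| = -2/√12, so θ ≈ 125.26°.

θ ≈ 125.26°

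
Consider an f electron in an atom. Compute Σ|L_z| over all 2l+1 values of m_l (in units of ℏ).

For an f orbital, l = 3.
m_l runs from −3 to 3, i.e. {-3, -2, -1, 0, 1, 2, 3}.
Σ|m_l| = 2(1+2+…+3) = 12.

Σ|L_z| = 12 ℏ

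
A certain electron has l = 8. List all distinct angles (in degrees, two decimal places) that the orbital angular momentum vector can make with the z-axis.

|L|² = l(l+1)ℏ² = 72ℏ², so |L| = 6√2 ℏ.
cos θ = m_l/√72 for each m_l ∈ {-8, -7, -6, -5, -4, -3, -2, -1, 0, 1, 2, 3, 4, 5, 6, 7, 8}.

θ ∈ {19.47°, 34.42°, 45.00°, 53.90°, 61.87°, 69.30°, 76.37°, 83.23°, 90.00°, 96.77°, 103.63°, 110.70°, 118.13°, 126.10°, 135.00°, 145.58°, 160.53°}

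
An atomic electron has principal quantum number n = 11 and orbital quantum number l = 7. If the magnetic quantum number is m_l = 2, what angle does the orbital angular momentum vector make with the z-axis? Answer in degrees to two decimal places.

|L| = √(l(l+1)) ℏ = 2√14 ℏ.
L_z = m_l ℏ = 2ℏ.
cos θ = L_z/|L| = 2/√56, so θ ≈ 74.50°.

θ ≈ 74.50°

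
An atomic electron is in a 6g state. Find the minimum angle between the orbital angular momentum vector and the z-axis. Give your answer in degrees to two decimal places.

The 6g subshell has l = 4.
|L| = √(l(l+1)) ℏ = 2√5 ℏ.
The smallest angle corresponds to the largest L_z, i.e. m_l = l = 4, giving L_z = 4ℏ.
cos θ_min = 4/√20, so θ_min ≈ 26.57°.

θ_min ≈ 26.57°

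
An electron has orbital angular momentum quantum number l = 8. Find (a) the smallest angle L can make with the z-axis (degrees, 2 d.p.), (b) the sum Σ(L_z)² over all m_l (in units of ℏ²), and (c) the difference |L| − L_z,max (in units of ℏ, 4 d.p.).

θ_min ≈ 19.47°; Σ(L_z)² = 408 ℏ²; |L|−L_z,max ≈ 0.4853ℏ

cos θ_min = 8/√72, so θ_min ≈ 19.47°.
Σ m_l² = 408, so Σ(L_z)² = 408 ℏ².
|L| − L_z,max = (6√2 − 8)ℏ ≈ 0.4853ℏ.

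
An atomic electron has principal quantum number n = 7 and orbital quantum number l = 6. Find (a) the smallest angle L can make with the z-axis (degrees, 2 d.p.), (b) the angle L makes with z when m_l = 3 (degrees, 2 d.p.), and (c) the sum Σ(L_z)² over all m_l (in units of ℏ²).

θ_min ≈ 22.21°; θ(m_l=3) ≈ 62.42°; Σ(L_z)² = 182 ℏ²

cos θ_min = 6/√42, so θ_min ≈ 22.21°.
For m_l = 3: cos θ = 3/√42, θ ≈ 62.42°.
Σ m_l² = 182, so Σ(L_z)² = 182 ℏ².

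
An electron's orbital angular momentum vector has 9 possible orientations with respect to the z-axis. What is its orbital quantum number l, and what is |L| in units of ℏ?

Since there are 2l+1 = 9 values of m_l, l = 4.
|L| = ℏ√(l(l+1)) = ℏ√(4·5) = 2√5 ℏ.

l = 4, |L| = 2√5 ℏ ≈ 4.472ℏ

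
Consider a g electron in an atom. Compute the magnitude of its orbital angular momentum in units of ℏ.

|L| = 2√5 ℏ ≈ 4.472ℏ

The letter g corresponds to l = 4.
|L| = ℏ√(l(l+1)) = ℏ√(4·5) = 2√5 ℏ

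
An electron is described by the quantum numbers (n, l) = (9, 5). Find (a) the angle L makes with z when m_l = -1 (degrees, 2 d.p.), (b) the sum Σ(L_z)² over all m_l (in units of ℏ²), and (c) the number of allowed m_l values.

θ(m_l=-1) ≈ 100.52°; Σ(L_z)² = 110 ℏ²; 11 values

For m_l = -1: cos θ = -1/√30, θ ≈ 100.52°.
Σ m_l² = 110, so Σ(L_z)² = 110 ℏ².
There are 2l+1 = 11 values of m_l.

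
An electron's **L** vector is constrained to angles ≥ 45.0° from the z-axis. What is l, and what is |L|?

At minimum angle, m_l = l, so cos θ = l/√(l(l+1)); cos²θ = l/(l+1) = 0.5000.
Solving: l = 1.
Then |L| = ℏ√(1·2) = √2 ℏ.

l = 1, |L| = √2 ℏ ≈ 1.414ℏ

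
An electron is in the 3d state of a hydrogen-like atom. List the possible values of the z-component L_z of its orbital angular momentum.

For 3d, l = 2.
L_z = m_l ℏ with m_l ranging from −l to +l in integer steps.
For l = 2: m_l ∈ {-2, -1, 0, 1, 2}.

L_z ∈ {−2ℏ, −ℏ, 0, ℏ, 2ℏ}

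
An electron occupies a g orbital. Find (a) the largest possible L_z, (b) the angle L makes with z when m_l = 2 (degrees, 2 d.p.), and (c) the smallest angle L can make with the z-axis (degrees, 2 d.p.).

L_z,max = 4ℏ; θ(m_l=2) ≈ 63.43°; θ_min ≈ 26.57°

A g state has l = 4.
L_z,max = lℏ = 4ℏ.
For m_l = 2: cos θ = 2/√20, θ ≈ 63.43°.
cos θ_min = 4/√20, so θ_min ≈ 26.57°.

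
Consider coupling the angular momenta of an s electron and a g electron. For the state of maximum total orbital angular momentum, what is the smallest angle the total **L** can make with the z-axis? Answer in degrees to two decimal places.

θ_min ≈ 26.57°

Angular momentum addition gives L = |l₁ − l₂|, …, l₁ + l₂.
Allowed values: L = 4.
The maximum is L = 4, with |L_tot| = ℏ√(4·5) = 2√5 ℏ.
The minimum angle with z is arccos(4/√20) ≈ 26.57°.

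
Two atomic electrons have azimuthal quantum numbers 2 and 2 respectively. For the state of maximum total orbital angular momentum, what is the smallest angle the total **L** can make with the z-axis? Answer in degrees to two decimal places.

Angular momentum addition gives L = |l₁ − l₂|, …, l₁ + l₂.
So L can be 0, 1, 2, 3, 4.
The maximum is L = 4, with |L_tot| = ℏ√(4·5) = 2√5 ℏ.
The minimum angle with z is arccos(4/√20) ≈ 26.57°.

θ_min ≈ 26.57°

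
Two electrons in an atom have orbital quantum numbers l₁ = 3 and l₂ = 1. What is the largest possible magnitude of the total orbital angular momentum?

|L_tot|_max = 2√5 ℏ ≈ 4.472ℏ

Angular momentum addition gives L = |l₁ − l₂|, …, l₁ + l₂.
L ∈ {2, 3, 4}.
The largest magnitude corresponds to L = 4: |L_tot| = ℏ√(4·5) = 2√5 ℏ.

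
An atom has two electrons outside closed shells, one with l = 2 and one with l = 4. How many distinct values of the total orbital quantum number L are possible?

5

L runs from |2 − 4| = 2 to 2 + 4 = 6.
Allowed values: L = 2, 3, 4, 5, 6.
That is 5 values.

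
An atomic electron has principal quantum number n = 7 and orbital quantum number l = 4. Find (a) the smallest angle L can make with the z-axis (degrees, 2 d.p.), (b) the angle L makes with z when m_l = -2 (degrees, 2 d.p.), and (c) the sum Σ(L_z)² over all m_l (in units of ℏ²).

cos θ_min = 4/√20, so θ_min ≈ 26.57°.
For m_l = -2: cos θ = -2/√20, θ ≈ 116.57°.
Σ m_l² = 60, so Σ(L_z)² = 60 ℏ².

θ_min ≈ 26.57°; θ(m_l=-2) ≈ 116.57°; Σ(L_z)² = 60 ℏ²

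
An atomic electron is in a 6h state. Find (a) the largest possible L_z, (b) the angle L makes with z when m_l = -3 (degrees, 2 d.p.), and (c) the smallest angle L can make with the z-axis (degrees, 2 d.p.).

L_z,max = 5ℏ; θ(m_l=-3) ≈ 123.21°; θ_min ≈ 24.09°

For 6h, l = 5.
L_z,max = lℏ = 5ℏ.
For m_l = -3: cos θ = -3/√30, θ ≈ 123.21°.
cos θ_min = 5/√30, so θ_min ≈ 24.09°.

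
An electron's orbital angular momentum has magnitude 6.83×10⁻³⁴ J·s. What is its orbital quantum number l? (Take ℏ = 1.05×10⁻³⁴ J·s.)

|L|/ℏ = (6.83×10⁻³⁴)/(1.05×10⁻³⁴) ≈ 6.505.
(|L|/ℏ)² = l(l+1) ≈ 42.31 ⇒ l = 6.

l = 6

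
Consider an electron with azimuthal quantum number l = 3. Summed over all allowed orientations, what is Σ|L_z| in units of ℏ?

Σ|L_z| = 12 ℏ

m_l runs from −3 to 3, i.e. {-3, -2, -1, 0, 1, 2, 3}.
Σ|m_l| = 2·3(3+1)/2 = 12.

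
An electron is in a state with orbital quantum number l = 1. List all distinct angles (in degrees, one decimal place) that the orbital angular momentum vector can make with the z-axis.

|L| = ℏ√(l(l+1)) = √2 ℏ.
cos θ = m_l/√2 for each m_l ∈ {-1, 0, 1}.

θ ∈ {45.0°, 90.0°, 135.0°}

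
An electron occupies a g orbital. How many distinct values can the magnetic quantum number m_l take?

9

For a g orbital, l = 4.
The number of m_l values is 2l + 1 = 2·4 + 1 = 9.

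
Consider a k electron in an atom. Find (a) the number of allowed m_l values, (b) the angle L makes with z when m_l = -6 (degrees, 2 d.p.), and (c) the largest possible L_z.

15 values; θ(m_l=-6) ≈ 143.30°; L_z,max = 7ℏ

For a k orbital, l = 7.
There are 2l+1 = 15 values of m_l.
For m_l = -6: cos θ = -6/√56, θ ≈ 143.30°.
L_z,max = lℏ = 7ℏ.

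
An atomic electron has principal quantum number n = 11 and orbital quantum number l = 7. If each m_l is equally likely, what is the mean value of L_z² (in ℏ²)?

The allowed m_l values are -7, -6, -5, -4, -3, -2, -1, 0, 1, 2, 3, 4, 5, 6, 7.
⟨L_z²⟩ = ℏ²·(Σ m_l²)/(2l+1) = ℏ²·280/15 = 18.67ℏ².

⟨L_z²⟩ = 18.67 ℏ²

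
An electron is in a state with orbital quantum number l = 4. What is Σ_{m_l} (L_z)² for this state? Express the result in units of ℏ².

Σ(L_z)² = 60 ℏ²

m_l runs from −4 to 4, i.e. {-4, -3, -2, -1, 0, 1, 2, 3, 4}.
Σ m_l² = l(l+1)(2l+1)/3 = 4·5·9/3 = 60.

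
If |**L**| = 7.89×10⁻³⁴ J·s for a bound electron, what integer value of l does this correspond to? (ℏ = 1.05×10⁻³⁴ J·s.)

l = 7

|L|/ℏ = (7.89×10⁻³⁴)/(1.05×10⁻³⁴) ≈ 7.514.
Set l(l+1) = 56.46; the integer solution is l = 7.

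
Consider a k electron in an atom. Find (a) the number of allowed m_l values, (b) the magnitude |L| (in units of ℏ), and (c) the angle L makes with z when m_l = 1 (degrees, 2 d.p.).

For a k orbital, l = 7.
There are 2l+1 = 15 values of m_l.
|L| = ℏ√(7·8) = 2√14 ℏ ≈ 7.483ℏ.
For m_l = 1: cos θ = 1/√56, θ ≈ 82.32°.

15 values; |L| = 2√14 ℏ ≈ 7.483ℏ; θ(m_l=1) ≈ 82.32°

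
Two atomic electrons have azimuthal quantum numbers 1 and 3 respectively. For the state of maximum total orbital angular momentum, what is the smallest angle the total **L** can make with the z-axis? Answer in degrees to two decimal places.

θ_min ≈ 26.57°

L runs from |1 − 3| = 2 to 1 + 3 = 4.
Allowed values: L = 2, 3, 4.
The maximum is L = 4, with |L_tot| = ℏ√(4·5) = 2√5 ℏ.
The minimum angle with z is arccos(4/√20) ≈ 26.57°.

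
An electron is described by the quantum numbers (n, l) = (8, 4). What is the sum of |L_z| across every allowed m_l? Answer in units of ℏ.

Σ|L_z| = 20 ℏ

The allowed m_l values are -4, -3, -2, -1, 0, 1, 2, 3, 4.
Σ|m_l| = l(l+1) = 20.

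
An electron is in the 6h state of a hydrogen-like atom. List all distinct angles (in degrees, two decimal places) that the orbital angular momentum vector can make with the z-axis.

θ ∈ {24.09°, 43.09°, 56.79°, 68.58°, 79.48°, 90.00°, 100.52°, 111.42°, 123.21°, 136.91°, 155.91°}

The 6h subshell has l = 5.
|L| = √(l(l+1)) ℏ = √30 ℏ.
cos θ = m_l/√30 for each m_l ∈ {-5, -4, -3, -2, -1, 0, 1, 2, 3, 4, 5}.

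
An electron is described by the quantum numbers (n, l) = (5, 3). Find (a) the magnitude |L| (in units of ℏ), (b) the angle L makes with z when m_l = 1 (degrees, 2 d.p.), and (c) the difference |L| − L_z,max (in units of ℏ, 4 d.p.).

|L| = ℏ√(3·4) = 2√3 ℏ ≈ 3.464ℏ.
For m_l = 1: cos θ = 1/√12, θ ≈ 73.22°.
|L| − L_z,max = (2√3 − 3)ℏ ≈ 0.4641ℏ.

|L| = 2√3 ℏ ≈ 3.464ℏ; θ(m_l=1) ≈ 73.22°; |L|−L_z,max ≈ 0.4641ℏ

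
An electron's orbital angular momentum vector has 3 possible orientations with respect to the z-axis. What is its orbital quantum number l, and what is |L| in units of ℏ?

2l + 1 = 3 ⇒ l = 1.
|L| = ℏ√(l(l+1)) = ℏ√(1·2) = √2 ℏ.

l = 1, |L| = √2 ℏ ≈ 1.414ℏ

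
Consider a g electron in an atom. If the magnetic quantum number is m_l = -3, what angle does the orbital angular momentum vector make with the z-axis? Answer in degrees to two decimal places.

θ ≈ 132.13°

For a g orbital, l = 4.
|L|² = l(l+1)ℏ² = 20ℏ², so |L| = 2√5 ℏ.
L_z = m_l ℏ = −3ℏ.
cos θ = L_z/|L| = -3/√20, so θ ≈ 132.13°.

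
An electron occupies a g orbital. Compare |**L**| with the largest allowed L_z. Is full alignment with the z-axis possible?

For a g orbital, l = 4.
|L| = 2√5 ℏ ≈ 4.4721ℏ, while L_z,max = lℏ = 4ℏ.
Since |L| > L_z,max, the vector can never point exactly along z; the closest it comes is θ_min = arccos(4/√20) ≈ 26.6°.

No: L_z,max = 4ℏ < |L| = 2√5 ℏ ≈ 4.472ℏ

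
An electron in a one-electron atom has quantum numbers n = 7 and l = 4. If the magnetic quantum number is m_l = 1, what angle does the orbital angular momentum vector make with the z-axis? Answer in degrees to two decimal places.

|L| = √(l(l+1)) ℏ = 2√5 ℏ.
L_z = m_l ℏ = 1ℏ.
cos θ = L_z/|L| = 1/√20, so θ ≈ 77.08°.

θ ≈ 77.08°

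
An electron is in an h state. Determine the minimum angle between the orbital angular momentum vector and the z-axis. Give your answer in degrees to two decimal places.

An h state has l = 5.
|L| = ℏ√(l(l+1)) = √30 ℏ.
The smallest angle corresponds to the largest L_z, i.e. m_l = l = 5, giving L_z = 5ℏ.
cos θ_min = 5/√30, so θ_min ≈ 24.09°.

θ_min ≈ 24.09°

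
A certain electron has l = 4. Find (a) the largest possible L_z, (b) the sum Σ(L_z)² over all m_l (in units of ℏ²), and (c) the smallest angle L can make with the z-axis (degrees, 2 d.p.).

L_z,max = 4ℏ; Σ(L_z)² = 60 ℏ²; θ_min ≈ 26.57°

L_z,max = lℏ = 4ℏ.
Σ m_l² = 60, so Σ(L_z)² = 60 ℏ².
cos θ_min = 4/√20, so θ_min ≈ 26.57°.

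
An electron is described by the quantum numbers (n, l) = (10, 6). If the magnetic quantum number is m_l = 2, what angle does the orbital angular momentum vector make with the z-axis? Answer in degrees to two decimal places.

|L| = ℏ√(l(l+1)) = √42 ℏ.
L_z = m_l ℏ = 2ℏ.
cos θ = L_z/|L| = 2/√42, so θ ≈ 72.02°.

θ ≈ 72.02°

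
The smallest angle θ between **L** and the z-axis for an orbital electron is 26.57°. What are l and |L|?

l = 4, |L| = 2√5 ℏ ≈ 4.472ℏ

At minimum angle, m_l = l, so cos θ = l/√(l(l+1)); cos²θ = l/(l+1) = 0.7999.
Solving: l = 4.
Then |L| = ℏ√(4·5) = 2√5 ℏ.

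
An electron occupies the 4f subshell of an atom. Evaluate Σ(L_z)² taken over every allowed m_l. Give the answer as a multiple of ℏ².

Σ(L_z)² = 28 ℏ²

For 4f, l = 3.
m_l runs from −3 to 3, i.e. {-3, -2, -1, 0, 1, 2, 3}.
Summing m² from −3 to 3: Σ m_l² = 28.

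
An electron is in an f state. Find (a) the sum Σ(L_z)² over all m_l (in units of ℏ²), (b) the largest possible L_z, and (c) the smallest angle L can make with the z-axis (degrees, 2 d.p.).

An f state has l = 3.
Σ m_l² = 28, so Σ(L_z)² = 28 ℏ².
L_z,max = lℏ = 3ℏ.
cos θ_min = 3/√12, so θ_min ≈ 30.00°.

Σ(L_z)² = 28 ℏ²; L_z,max = 3ℏ; θ_min ≈ 30.00°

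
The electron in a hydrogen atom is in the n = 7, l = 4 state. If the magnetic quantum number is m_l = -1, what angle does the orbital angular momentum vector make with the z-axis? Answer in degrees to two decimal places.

|L|² = l(l+1)ℏ² = 20ℏ², so |L| = 2√5 ℏ.
L_z = m_l ℏ = −1ℏ.
cos θ = L_z/|L| = -1/√20, so θ ≈ 102.92°.

θ ≈ 102.92°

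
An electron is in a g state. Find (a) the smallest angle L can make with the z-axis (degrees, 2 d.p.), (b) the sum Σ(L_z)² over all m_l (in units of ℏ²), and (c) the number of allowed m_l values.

For a g orbital, l = 4.
cos θ_min = 4/√20, so θ_min ≈ 26.57°.
Σ m_l² = 60, so Σ(L_z)² = 60 ℏ².
There are 2l+1 = 9 values of m_l.

θ_min ≈ 26.57°; Σ(L_z)² = 60 ℏ²; 9 values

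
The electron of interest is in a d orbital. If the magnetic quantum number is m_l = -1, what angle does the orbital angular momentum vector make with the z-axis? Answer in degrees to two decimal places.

The letter d corresponds to l = 2.
|L| = √(l(l+1)) ℏ = √6 ℏ.
L_z = m_l ℏ = −1ℏ.
cos θ = L_z/|L| = -1/√6, so θ ≈ 114.09°.

θ ≈ 114.09°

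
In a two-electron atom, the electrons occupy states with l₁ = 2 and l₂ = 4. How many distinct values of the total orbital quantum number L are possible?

5

The total orbital quantum number L ranges from |l₁ − l₂| to l₁ + l₂ in integer steps.
So L can be 2, 3, 4, 5, 6.
That is 5 values.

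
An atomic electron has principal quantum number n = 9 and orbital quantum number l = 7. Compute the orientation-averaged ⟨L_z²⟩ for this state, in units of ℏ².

m_l runs from −7 to 7, i.e. {-7, -6, -5, -4, -3, -2, -1, 0, 1, 2, 3, 4, 5, 6, 7}.
⟨L_z²⟩ = ℏ²·l(l+1)/3 = 18.67ℏ².

⟨L_z²⟩ = 18.67 ℏ²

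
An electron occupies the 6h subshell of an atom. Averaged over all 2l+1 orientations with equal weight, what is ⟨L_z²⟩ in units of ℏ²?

For 6h, l = 5.
The allowed m_l values are -5, -4, -3, -2, -1, 0, 1, 2, 3, 4, 5.
⟨L_z²⟩ = ℏ²·(Σ m_l²)/(2l+1) = ℏ²·110/11 = 10ℏ².

⟨L_z²⟩ = 10 ℏ²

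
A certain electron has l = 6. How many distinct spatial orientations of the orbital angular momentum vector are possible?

13

The number of m_l values is 2l + 1 = 2·6 + 1 = 13.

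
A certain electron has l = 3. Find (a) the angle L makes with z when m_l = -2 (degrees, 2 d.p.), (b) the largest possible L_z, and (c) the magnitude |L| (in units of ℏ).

For m_l = -2: cos θ = -2/√12, θ ≈ 125.26°.
L_z,max = lℏ = 3ℏ.
|L| = ℏ√(3·4) = 2√3 ℏ ≈ 3.464ℏ.

θ(m_l=-2) ≈ 125.26°; L_z,max = 3ℏ; |L| = 2√3 ℏ ≈ 3.464ℏ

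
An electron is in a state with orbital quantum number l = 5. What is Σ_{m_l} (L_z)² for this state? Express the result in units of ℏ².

Σ(L_z)² = 110 ℏ²

The allowed m_l values are -5, -4, -3, -2, -1, 0, 1, 2, 3, 4, 5.
Σ m_l² = l(l+1)(2l+1)/3 = 5·6·11/3 = 110.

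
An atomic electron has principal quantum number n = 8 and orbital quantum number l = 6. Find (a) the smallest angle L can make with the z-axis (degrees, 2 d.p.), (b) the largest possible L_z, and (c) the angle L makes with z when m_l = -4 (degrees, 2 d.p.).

θ_min ≈ 22.21°; L_z,max = 6ℏ; θ(m_l=-4) ≈ 128.11°

cos θ_min = 6/√42, so θ_min ≈ 22.21°.
L_z,max = lℏ = 6ℏ.
For m_l = -4: cos θ = -4/√42, θ ≈ 128.11°.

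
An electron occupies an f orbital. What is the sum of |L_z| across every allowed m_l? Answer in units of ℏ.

Σ|L_z| = 12 ℏ

For an f orbital, l = 3.
The allowed m_l values are -3, -2, -1, 0, 1, 2, 3.
Σ|m_l| = l(l+1) = 12.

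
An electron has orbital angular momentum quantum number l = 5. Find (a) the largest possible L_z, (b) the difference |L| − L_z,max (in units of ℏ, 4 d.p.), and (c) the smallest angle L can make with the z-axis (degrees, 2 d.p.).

L_z,max = 5ℏ; |L|−L_z,max ≈ 0.4772ℏ; θ_min ≈ 24.09°

L_z,max = lℏ = 5ℏ.
|L| − L_z,max = (√30 − 5)ℏ ≈ 0.4772ℏ.
cos θ_min = 5/√30, so θ_min ≈ 24.09°.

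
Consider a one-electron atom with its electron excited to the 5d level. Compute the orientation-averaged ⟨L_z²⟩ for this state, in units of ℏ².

⟨L_z²⟩ = 2 ℏ²

The 5d level has l = 2.
m_l runs from −2 to 2, i.e. {-2, -1, 0, 1, 2}.
⟨L_z²⟩ = ℏ²·(Σ m_l²)/(2l+1) = ℏ²·10/5 = 2ℏ².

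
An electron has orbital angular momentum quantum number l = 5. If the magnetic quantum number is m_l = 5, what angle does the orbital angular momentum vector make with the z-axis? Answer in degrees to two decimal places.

|L| = ℏ√(l(l+1)) = √30 ℏ.
L_z = m_l ℏ = 5ℏ.
cos θ = L_z/|L| = 5/√30, so θ ≈ 24.09°.

θ ≈ 24.09°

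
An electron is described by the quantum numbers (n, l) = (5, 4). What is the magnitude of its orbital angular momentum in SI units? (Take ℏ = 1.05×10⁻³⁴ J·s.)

|L| = ℏ√(l(l+1)) = ℏ√(4·5) = 2√5 ℏ
Numerically, |L| = 4.472 × (1.05×10⁻³⁴ J·s) = 4.70×10⁻³⁴ J·s.

|L| = 4.70×10⁻³⁴ J·s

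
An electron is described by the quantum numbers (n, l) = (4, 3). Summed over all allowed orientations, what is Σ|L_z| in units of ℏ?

The allowed m_l values are -3, -2, -1, 0, 1, 2, 3.
Σ|m_l| = l(l+1) = 12.

Σ|L_z| = 12 ℏ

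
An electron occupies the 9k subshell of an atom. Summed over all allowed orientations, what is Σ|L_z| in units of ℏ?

The 9k subshell has l = 7.
m_l ∈ {-7, -6, -5, -4, -3, -2, -1, 0, 1, 2, 3, 4, 5, 6, 7}.
Σ|m_l| = 2·7(7+1)/2 = 56.

Σ|L_z| = 56 ℏ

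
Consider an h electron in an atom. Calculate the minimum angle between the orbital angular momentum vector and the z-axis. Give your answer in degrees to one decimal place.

θ_min ≈ 24.1°

An h state has l = 5.
|L| = √(l(l+1)) ℏ = √30 ℏ.
The smallest angle corresponds to the largest L_z, i.e. m_l = l = 5, giving L_z = 5ℏ.
cos θ_min = 5/√30, so θ_min ≈ 24.1°.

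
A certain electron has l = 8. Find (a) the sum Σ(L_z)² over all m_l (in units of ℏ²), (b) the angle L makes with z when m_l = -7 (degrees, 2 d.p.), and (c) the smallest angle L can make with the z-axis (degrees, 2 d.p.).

Σ m_l² = 408, so Σ(L_z)² = 408 ℏ².
For m_l = -7: cos θ = -7/√72, θ ≈ 145.58°.
cos θ_min = 8/√72, so θ_min ≈ 19.47°.

Σ(L_z)² = 408 ℏ²; θ(m_l=-7) ≈ 145.58°; θ_min ≈ 19.47°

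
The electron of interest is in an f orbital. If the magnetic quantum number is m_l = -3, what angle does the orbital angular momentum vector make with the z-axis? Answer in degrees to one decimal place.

An f state has l = 3.
|L|² = l(l+1)ℏ² = 12ℏ², so |L| = 2√3 ℏ.
L_z = m_l ℏ = −3ℏ.
cos θ = L_z/|L| = -3/√12, so θ ≈ 150.0°.

θ ≈ 150.0°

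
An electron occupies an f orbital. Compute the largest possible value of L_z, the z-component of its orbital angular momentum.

L_z,max = 3ℏ

For an f orbital, l = 3.
L_z = m_l ℏ with m_l ∈ {−3, …, 3}; the maximum is m_l = 3.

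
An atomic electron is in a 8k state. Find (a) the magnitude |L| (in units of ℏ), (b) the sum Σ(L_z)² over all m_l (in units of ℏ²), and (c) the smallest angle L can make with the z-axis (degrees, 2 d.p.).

For 8k, l = 7.
|L| = ℏ√(7·8) = 2√14 ℏ ≈ 7.483ℏ.
Σ m_l² = 280, so Σ(L_z)² = 280 ℏ².
cos θ_min = 7/√56, so θ_min ≈ 20.70°.

|L| = 2√14 ℏ ≈ 7.483ℏ; Σ(L_z)² = 280 ℏ²; θ_min ≈ 20.70°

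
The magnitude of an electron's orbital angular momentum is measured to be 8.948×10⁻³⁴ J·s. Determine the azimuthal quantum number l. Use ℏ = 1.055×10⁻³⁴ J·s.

In units of ℏ, |L| ≈ 8.482.
l(l+1) ≈ 8.482² ≈ 71.94, so l = 8.

l = 8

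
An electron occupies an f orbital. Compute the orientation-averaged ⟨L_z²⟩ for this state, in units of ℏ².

⟨L_z²⟩ = 4 ℏ²

The letter f corresponds to l = 3.
m_l ∈ {-3, -2, -1, 0, 1, 2, 3}.
⟨L_z²⟩ = ℏ²·(Σ m_l²)/(2l+1) = ℏ²·28/7 = 4ℏ².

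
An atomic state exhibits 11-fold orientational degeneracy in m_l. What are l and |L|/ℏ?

11 = 2l + 1, so l = (11−1)/2 = 5.
|L| = ℏ√(l(l+1)) = ℏ√(5·6) = √30 ℏ.

l = 5, |L| = √30 ℏ ≈ 5.477ℏ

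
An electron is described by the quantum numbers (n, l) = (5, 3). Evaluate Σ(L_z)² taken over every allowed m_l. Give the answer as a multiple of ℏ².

Σ(L_z)² = 28 ℏ²

m_l ∈ {-3, -2, -1, 0, 1, 2, 3}.
Σ m_l² = l(l+1)(2l+1)/3 = 3·4·7/3 = 28.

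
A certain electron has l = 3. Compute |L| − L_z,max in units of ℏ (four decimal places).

|L| = 2√3 ℏ ≈ 3.4641ℏ, while L_z,max = lℏ = 3ℏ.
The difference is (2√3 − 3)ℏ ≈ 0.4641ℏ.

|L| − L_z,max ≈ 0.4641ℏ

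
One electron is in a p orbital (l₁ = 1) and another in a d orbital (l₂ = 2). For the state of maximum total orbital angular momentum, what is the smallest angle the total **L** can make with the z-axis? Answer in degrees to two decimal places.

θ_min ≈ 30.00°

Angular momentum addition gives L = |l₁ − l₂|, …, l₁ + l₂.
L ∈ {1, 2, 3}.
The maximum is L = 3, with |L_tot| = ℏ√(3·4) = 2√3 ℏ.
The minimum angle with z is arccos(3/√12) ≈ 30.00°.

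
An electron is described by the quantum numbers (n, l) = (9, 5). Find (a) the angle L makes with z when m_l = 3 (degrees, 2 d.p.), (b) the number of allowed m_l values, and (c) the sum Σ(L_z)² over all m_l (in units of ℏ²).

For m_l = 3: cos θ = 3/√30, θ ≈ 56.79°.
There are 2l+1 = 11 values of m_l.
Σ m_l² = 110, so Σ(L_z)² = 110 ℏ².

θ(m_l=3) ≈ 56.79°; 11 values; Σ(L_z)² = 110 ℏ²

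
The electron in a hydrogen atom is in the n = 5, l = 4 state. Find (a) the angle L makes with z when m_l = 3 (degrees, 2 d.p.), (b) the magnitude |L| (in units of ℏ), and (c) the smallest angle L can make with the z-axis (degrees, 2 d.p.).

θ(m_l=3) ≈ 47.87°; |L| = 2√5 ℏ ≈ 4.472ℏ; θ_min ≈ 26.57°

For m_l = 3: cos θ = 3/√20, θ ≈ 47.87°.
|L| = ℏ√(4·5) = 2√5 ℏ ≈ 4.472ℏ.
cos θ_min = 4/√20, so θ_min ≈ 26.57°.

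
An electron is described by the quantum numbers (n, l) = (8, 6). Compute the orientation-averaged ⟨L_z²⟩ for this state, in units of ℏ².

m_l runs from −6 to 6, i.e. {-6, -5, -4, -3, -2, -1, 0, 1, 2, 3, 4, 5, 6}.
⟨L_z²⟩ = ℏ²·l(l+1)/3 = 14ℏ².

⟨L_z²⟩ = 14 ℏ²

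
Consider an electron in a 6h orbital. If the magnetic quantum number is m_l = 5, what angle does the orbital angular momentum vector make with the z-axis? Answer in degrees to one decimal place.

The 6h subshell has l = 5.
|L| = ℏ√(l(l+1)) = √30 ℏ.
L_z = m_l ℏ = 5ℏ.
cos θ = L_z/|L| = 5/√30, so θ ≈ 24.1°.

θ ≈ 24.1°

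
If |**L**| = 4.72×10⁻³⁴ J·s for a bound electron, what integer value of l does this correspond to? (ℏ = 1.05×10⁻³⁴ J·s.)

l = 4

In units of ℏ, |L| ≈ 4.495.
l(l+1) ≈ 4.495² ≈ 20.21, so l = 4.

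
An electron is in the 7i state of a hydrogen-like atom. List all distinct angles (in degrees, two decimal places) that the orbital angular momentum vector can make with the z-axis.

The 7i subshell has l = 6.
|L|² = l(l+1)ℏ² = 42ℏ², so |L| = √42 ℏ.
cos θ = m_l/√42 for each m_l ∈ {-6, -5, -4, -3, -2, -1, 0, 1, 2, 3, 4, 5, 6}.

θ ∈ {22.21°, 39.51°, 51.89°, 62.42°, 72.02°, 81.12°, 90.00°, 98.88°, 107.98°, 117.58°, 128.11°, 140.49°, 157.79°}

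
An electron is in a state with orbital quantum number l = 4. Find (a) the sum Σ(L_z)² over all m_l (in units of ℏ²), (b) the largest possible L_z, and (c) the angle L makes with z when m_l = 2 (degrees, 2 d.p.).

Σ m_l² = 60, so Σ(L_z)² = 60 ℏ².
L_z,max = lℏ = 4ℏ.
For m_l = 2: cos θ = 2/√20, θ ≈ 63.43°.

Σ(L_z)² = 60 ℏ²; L_z,max = 4ℏ; θ(m_l=2) ≈ 63.43°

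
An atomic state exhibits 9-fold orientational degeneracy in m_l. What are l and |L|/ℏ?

Since there are 2l+1 = 9 values of m_l, l = 4.
Then |L| = √(l(l+1)) ℏ = 2√5 ℏ.

l = 4, |L| = 2√5 ℏ ≈ 4.472ℏ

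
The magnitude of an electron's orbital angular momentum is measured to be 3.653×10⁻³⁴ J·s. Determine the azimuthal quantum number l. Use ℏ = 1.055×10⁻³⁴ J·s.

Dividing by ℏ: |L|/ℏ ≈ 3.463.
(|L|/ℏ)² = l(l+1) ≈ 11.99 ⇒ l = 3.

l = 3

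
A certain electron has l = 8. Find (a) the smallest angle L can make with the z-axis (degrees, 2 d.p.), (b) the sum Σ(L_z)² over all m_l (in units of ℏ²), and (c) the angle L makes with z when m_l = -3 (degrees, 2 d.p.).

θ_min ≈ 19.47°; Σ(L_z)² = 408 ℏ²; θ(m_l=-3) ≈ 110.70°

cos θ_min = 8/√72, so θ_min ≈ 19.47°.
Σ m_l² = 408, so Σ(L_z)² = 408 ℏ².
For m_l = -3: cos θ = -3/√72, θ ≈ 110.70°.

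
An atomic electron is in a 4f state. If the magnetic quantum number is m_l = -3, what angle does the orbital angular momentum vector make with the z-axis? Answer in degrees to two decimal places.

4f means n = 4, l = 3.
|L|² = l(l+1)ℏ² = 12ℏ², so |L| = 2√3 ℏ.
L_z = m_l ℏ = −3ℏ.
cos θ = L_z/|L| = -3/√12, so θ ≈ 150.00°.

θ ≈ 150.00°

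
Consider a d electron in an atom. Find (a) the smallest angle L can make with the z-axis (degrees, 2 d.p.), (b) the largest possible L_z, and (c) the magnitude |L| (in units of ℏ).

D corresponds to l = 2.
cos θ_min = 2/√6, so θ_min ≈ 35.26°.
L_z,max = lℏ = 2ℏ.
|L| = ℏ√(2·3) = √6 ℏ ≈ 2.449ℏ.

θ_min ≈ 35.26°; L_z,max = 2ℏ; |L| = √6 ℏ ≈ 2.449ℏ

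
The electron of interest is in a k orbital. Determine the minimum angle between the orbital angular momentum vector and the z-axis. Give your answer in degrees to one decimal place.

θ_min ≈ 20.7°

A k state has l = 7.
|L|² = l(l+1)ℏ² = 56ℏ², so |L| = 2√14 ℏ.
The smallest angle corresponds to the largest L_z, i.e. m_l = l = 7, giving L_z = 7ℏ.
cos θ_min = 7/√56, so θ_min ≈ 20.7°.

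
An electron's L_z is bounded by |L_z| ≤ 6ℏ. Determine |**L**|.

|L| = √42 ℏ ≈ 6.481ℏ

Since max m_l = l, l = 6.
|L| = √(l(l+1)) ℏ = √42 ℏ.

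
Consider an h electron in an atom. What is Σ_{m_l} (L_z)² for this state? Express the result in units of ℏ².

Σ(L_z)² = 110 ℏ²

For an h orbital, l = 5.
m_l runs from −5 to 5, i.e. {-5, -4, -3, -2, -1, 0, 1, 2, 3, 4, 5}.
Σ m_l² = l(l+1)(2l+1)/3 = 5·6·11/3 = 110.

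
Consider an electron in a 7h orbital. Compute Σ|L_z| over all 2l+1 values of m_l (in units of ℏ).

The 7h subshell has l = 5.
The allowed m_l values are -5, -4, -3, -2, -1, 0, 1, 2, 3, 4, 5.
Σ|m_l| = 2(1+2+…+5) = 30.

Σ|L_z| = 30 ℏ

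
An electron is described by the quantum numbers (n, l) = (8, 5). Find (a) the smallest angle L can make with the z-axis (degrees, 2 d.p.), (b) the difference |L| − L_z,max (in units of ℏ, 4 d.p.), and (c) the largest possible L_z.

θ_min ≈ 24.09°; |L|−L_z,max ≈ 0.4772ℏ; L_z,max = 5ℏ

cos θ_min = 5/√30, so θ_min ≈ 24.09°.
|L| − L_z,max = (√30 − 5)ℏ ≈ 0.4772ℏ.
L_z,max = lℏ = 5ℏ.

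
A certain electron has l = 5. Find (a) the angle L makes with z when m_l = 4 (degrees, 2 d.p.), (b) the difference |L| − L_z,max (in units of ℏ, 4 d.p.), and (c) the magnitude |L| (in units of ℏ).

For m_l = 4: cos θ = 4/√30, θ ≈ 43.09°.
|L| − L_z,max = (√30 − 5)ℏ ≈ 0.4772ℏ.
|L| = ℏ√(5·6) = √30 ℏ ≈ 5.477ℏ.

θ(m_l=4) ≈ 43.09°; |L|−L_z,max ≈ 0.4772ℏ; |L| = √30 ℏ ≈ 5.477ℏ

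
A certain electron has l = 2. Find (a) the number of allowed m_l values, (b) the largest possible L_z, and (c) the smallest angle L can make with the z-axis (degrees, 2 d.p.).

There are 2l+1 = 5 values of m_l.
L_z,max = lℏ = 2ℏ.
cos θ_min = 2/√6, so θ_min ≈ 35.26°.

5 values; L_z,max = 2ℏ; θ_min ≈ 35.26°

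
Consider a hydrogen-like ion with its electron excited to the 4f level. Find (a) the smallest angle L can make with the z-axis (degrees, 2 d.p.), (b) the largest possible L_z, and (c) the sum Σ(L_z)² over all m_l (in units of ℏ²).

The 4f level has l = 3.
cos θ_min = 3/√12, so θ_min ≈ 30.00°.
L_z,max = lℏ = 3ℏ.
Σ m_l² = 28, so Σ(L_z)² = 28 ℏ².

θ_min ≈ 30.00°; L_z,max = 3ℏ; Σ(L_z)² = 28 ℏ²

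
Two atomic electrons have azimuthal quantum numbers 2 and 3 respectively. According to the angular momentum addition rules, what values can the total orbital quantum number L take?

L runs from |2 − 3| = 1 to 2 + 3 = 5.
So L can be 1, 2, 3, 4, 5.

L = 1, 2, 3, 4, 5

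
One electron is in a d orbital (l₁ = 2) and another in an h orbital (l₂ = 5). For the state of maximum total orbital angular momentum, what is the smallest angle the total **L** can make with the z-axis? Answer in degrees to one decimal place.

Angular momentum addition gives L = |l₁ − l₂|, …, l₁ + l₂.
Allowed values: L = 3, 4, 5, 6, 7.
The maximum is L = 7, with |L_tot| = ℏ√(7·8) = 2√14 ℏ.
The minimum angle with z is arccos(7/√56) ≈ 20.7°.

θ_min ≈ 20.7°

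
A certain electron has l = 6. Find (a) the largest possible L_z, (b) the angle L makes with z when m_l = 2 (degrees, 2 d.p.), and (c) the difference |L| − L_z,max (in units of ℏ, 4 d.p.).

L_z,max = 6ℏ; θ(m_l=2) ≈ 72.02°; |L|−L_z,max ≈ 0.4807ℏ

L_z,max = lℏ = 6ℏ.
For m_l = 2: cos θ = 2/√42, θ ≈ 72.02°.
|L| − L_z,max = (√42 − 6)ℏ ≈ 0.4807ℏ.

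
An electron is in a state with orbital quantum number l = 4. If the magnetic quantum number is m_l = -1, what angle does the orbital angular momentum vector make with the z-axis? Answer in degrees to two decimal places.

θ ≈ 102.92°

|L| = √(l(l+1)) ℏ = 2√5 ℏ.
L_z = m_l ℏ = −1ℏ.
cos θ = L_z/|L| = -1/√20, so θ ≈ 102.92°.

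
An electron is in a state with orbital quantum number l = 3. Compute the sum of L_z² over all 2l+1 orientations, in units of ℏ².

Σ(L_z)² = 28 ℏ²

m_l runs from −3 to 3, i.e. {-3, -2, -1, 0, 1, 2, 3}.
Σ m_l² = l(l+1)(2l+1)/3 = 3·4·7/3 = 28.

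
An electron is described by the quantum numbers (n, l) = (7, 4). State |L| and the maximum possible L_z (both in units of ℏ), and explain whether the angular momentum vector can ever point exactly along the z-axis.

|L| = 2√5 ℏ ≈ 4.4721ℏ, while L_z,max = lℏ = 4ℏ.
Since |L| > L_z,max, the vector can never point exactly along z; the closest it comes is θ_min = arccos(4/√20) ≈ 26.6°.

No: L_z,max = 4ℏ < |L| = 2√5 ℏ ≈ 4.472ℏ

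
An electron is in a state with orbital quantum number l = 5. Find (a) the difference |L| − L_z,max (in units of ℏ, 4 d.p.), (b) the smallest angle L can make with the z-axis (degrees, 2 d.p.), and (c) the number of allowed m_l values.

|L|−L_z,max ≈ 0.4772ℏ; θ_min ≈ 24.09°; 11 values

|L| − L_z,max = (√30 − 5)ℏ ≈ 0.4772ℏ.
cos θ_min = 5/√30, so θ_min ≈ 24.09°.
There are 2l+1 = 11 values of m_l.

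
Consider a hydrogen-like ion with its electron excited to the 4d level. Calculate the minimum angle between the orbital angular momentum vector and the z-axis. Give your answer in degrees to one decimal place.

θ_min ≈ 35.3°

The 4d level has l = 2.
|L|² = l(l+1)ℏ² = 6ℏ², so |L| = √6 ℏ.
The smallest angle corresponds to the largest L_z, i.e. m_l = l = 2, giving L_z = 2ℏ.
cos θ_min = 2/√6, so θ_min ≈ 35.3°.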